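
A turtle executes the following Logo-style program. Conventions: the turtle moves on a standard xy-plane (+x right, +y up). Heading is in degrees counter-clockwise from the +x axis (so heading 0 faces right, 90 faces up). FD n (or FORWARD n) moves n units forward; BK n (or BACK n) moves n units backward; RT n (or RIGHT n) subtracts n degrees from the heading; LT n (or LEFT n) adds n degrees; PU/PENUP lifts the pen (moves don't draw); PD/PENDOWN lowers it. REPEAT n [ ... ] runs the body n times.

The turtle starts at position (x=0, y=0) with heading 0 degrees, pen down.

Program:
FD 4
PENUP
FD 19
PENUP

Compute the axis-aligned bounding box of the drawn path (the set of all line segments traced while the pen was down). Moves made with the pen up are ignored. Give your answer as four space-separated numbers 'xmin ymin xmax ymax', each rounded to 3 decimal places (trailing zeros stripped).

Executing turtle program step by step:
Start: pos=(0,0), heading=0, pen down
FD 4: (0,0) -> (4,0) [heading=0, draw]
PU: pen up
FD 19: (4,0) -> (23,0) [heading=0, move]
PU: pen up
Final: pos=(23,0), heading=0, 1 segment(s) drawn

Segment endpoints: x in {0, 4}, y in {0}
xmin=0, ymin=0, xmax=4, ymax=0

Answer: 0 0 4 0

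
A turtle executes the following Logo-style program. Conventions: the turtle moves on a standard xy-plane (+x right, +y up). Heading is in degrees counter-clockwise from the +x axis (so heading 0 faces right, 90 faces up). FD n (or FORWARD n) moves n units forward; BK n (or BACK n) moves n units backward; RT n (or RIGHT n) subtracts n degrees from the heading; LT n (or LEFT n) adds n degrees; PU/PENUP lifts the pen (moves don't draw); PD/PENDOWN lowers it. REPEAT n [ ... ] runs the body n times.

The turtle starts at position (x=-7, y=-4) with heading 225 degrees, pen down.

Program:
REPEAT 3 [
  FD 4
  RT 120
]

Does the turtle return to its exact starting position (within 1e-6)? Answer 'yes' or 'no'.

Answer: yes

Derivation:
Executing turtle program step by step:
Start: pos=(-7,-4), heading=225, pen down
REPEAT 3 [
  -- iteration 1/3 --
  FD 4: (-7,-4) -> (-9.828,-6.828) [heading=225, draw]
  RT 120: heading 225 -> 105
  -- iteration 2/3 --
  FD 4: (-9.828,-6.828) -> (-10.864,-2.965) [heading=105, draw]
  RT 120: heading 105 -> 345
  -- iteration 3/3 --
  FD 4: (-10.864,-2.965) -> (-7,-4) [heading=345, draw]
  RT 120: heading 345 -> 225
]
Final: pos=(-7,-4), heading=225, 3 segment(s) drawn

Start position: (-7, -4)
Final position: (-7, -4)
Distance = 0; < 1e-6 -> CLOSED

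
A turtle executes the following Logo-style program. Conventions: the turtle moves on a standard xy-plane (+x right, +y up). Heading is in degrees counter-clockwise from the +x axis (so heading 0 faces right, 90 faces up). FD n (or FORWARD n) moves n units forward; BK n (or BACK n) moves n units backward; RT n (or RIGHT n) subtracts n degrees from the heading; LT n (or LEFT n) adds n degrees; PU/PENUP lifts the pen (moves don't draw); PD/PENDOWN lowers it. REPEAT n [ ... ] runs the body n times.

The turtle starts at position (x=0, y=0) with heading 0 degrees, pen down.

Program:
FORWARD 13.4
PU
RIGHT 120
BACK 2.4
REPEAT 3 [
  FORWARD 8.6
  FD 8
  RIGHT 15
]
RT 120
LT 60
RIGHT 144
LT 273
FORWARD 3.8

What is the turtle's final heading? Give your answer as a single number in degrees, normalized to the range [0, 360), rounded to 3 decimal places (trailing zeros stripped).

Executing turtle program step by step:
Start: pos=(0,0), heading=0, pen down
FD 13.4: (0,0) -> (13.4,0) [heading=0, draw]
PU: pen up
RT 120: heading 0 -> 240
BK 2.4: (13.4,0) -> (14.6,2.078) [heading=240, move]
REPEAT 3 [
  -- iteration 1/3 --
  FD 8.6: (14.6,2.078) -> (10.3,-5.369) [heading=240, move]
  FD 8: (10.3,-5.369) -> (6.3,-12.298) [heading=240, move]
  RT 15: heading 240 -> 225
  -- iteration 2/3 --
  FD 8.6: (6.3,-12.298) -> (0.219,-18.379) [heading=225, move]
  FD 8: (0.219,-18.379) -> (-5.438,-24.036) [heading=225, move]
  RT 15: heading 225 -> 210
  -- iteration 3/3 --
  FD 8.6: (-5.438,-24.036) -> (-12.886,-28.336) [heading=210, move]
  FD 8: (-12.886,-28.336) -> (-19.814,-32.336) [heading=210, move]
  RT 15: heading 210 -> 195
]
RT 120: heading 195 -> 75
LT 60: heading 75 -> 135
RT 144: heading 135 -> 351
LT 273: heading 351 -> 264
FD 3.8: (-19.814,-32.336) -> (-20.211,-36.115) [heading=264, move]
Final: pos=(-20.211,-36.115), heading=264, 1 segment(s) drawn

Answer: 264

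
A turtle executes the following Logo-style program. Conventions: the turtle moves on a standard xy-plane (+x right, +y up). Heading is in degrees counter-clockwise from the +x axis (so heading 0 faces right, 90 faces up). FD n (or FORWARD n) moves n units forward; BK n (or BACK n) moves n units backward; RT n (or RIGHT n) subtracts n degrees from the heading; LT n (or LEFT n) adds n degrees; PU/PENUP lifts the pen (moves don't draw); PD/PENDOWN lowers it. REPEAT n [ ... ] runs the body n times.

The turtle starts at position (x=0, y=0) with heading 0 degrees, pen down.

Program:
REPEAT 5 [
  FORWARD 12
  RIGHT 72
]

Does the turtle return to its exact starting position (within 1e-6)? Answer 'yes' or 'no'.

Executing turtle program step by step:
Start: pos=(0,0), heading=0, pen down
REPEAT 5 [
  -- iteration 1/5 --
  FD 12: (0,0) -> (12,0) [heading=0, draw]
  RT 72: heading 0 -> 288
  -- iteration 2/5 --
  FD 12: (12,0) -> (15.708,-11.413) [heading=288, draw]
  RT 72: heading 288 -> 216
  -- iteration 3/5 --
  FD 12: (15.708,-11.413) -> (6,-18.466) [heading=216, draw]
  RT 72: heading 216 -> 144
  -- iteration 4/5 --
  FD 12: (6,-18.466) -> (-3.708,-11.413) [heading=144, draw]
  RT 72: heading 144 -> 72
  -- iteration 5/5 --
  FD 12: (-3.708,-11.413) -> (0,0) [heading=72, draw]
  RT 72: heading 72 -> 0
]
Final: pos=(0,0), heading=0, 5 segment(s) drawn

Start position: (0, 0)
Final position: (0, 0)
Distance = 0; < 1e-6 -> CLOSED

Answer: yes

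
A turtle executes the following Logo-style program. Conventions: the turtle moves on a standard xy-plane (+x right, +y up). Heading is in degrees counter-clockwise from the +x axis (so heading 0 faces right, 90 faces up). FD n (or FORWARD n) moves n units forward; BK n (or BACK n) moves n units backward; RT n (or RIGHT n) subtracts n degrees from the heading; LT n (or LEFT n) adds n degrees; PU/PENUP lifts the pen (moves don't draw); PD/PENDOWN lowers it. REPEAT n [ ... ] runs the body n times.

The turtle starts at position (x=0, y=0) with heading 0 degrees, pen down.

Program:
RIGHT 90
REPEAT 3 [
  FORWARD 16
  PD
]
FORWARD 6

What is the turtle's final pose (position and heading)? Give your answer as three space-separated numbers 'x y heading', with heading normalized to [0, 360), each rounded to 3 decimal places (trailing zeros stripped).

Executing turtle program step by step:
Start: pos=(0,0), heading=0, pen down
RT 90: heading 0 -> 270
REPEAT 3 [
  -- iteration 1/3 --
  FD 16: (0,0) -> (0,-16) [heading=270, draw]
  PD: pen down
  -- iteration 2/3 --
  FD 16: (0,-16) -> (0,-32) [heading=270, draw]
  PD: pen down
  -- iteration 3/3 --
  FD 16: (0,-32) -> (0,-48) [heading=270, draw]
  PD: pen down
]
FD 6: (0,-48) -> (0,-54) [heading=270, draw]
Final: pos=(0,-54), heading=270, 4 segment(s) drawn

Answer: 0 -54 270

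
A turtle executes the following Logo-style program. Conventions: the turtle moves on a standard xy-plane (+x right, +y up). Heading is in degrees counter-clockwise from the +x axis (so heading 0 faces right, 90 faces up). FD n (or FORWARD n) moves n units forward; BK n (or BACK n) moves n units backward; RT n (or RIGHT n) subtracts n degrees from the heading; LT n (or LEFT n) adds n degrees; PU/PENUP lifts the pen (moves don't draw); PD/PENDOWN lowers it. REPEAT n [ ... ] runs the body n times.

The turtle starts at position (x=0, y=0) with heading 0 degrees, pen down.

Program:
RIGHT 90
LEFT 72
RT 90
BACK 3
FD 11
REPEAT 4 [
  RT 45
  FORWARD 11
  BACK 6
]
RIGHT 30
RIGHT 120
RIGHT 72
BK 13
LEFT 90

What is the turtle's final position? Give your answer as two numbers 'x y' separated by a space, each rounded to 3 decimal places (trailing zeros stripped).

Answer: -1.149 7.377

Derivation:
Executing turtle program step by step:
Start: pos=(0,0), heading=0, pen down
RT 90: heading 0 -> 270
LT 72: heading 270 -> 342
RT 90: heading 342 -> 252
BK 3: (0,0) -> (0.927,2.853) [heading=252, draw]
FD 11: (0.927,2.853) -> (-2.472,-7.608) [heading=252, draw]
REPEAT 4 [
  -- iteration 1/4 --
  RT 45: heading 252 -> 207
  FD 11: (-2.472,-7.608) -> (-12.273,-12.602) [heading=207, draw]
  BK 6: (-12.273,-12.602) -> (-6.927,-9.878) [heading=207, draw]
  -- iteration 2/4 --
  RT 45: heading 207 -> 162
  FD 11: (-6.927,-9.878) -> (-17.389,-6.479) [heading=162, draw]
  BK 6: (-17.389,-6.479) -> (-11.682,-8.333) [heading=162, draw]
  -- iteration 3/4 --
  RT 45: heading 162 -> 117
  FD 11: (-11.682,-8.333) -> (-16.676,1.468) [heading=117, draw]
  BK 6: (-16.676,1.468) -> (-13.952,-3.878) [heading=117, draw]
  -- iteration 4/4 --
  RT 45: heading 117 -> 72
  FD 11: (-13.952,-3.878) -> (-10.553,6.583) [heading=72, draw]
  BK 6: (-10.553,6.583) -> (-12.407,0.877) [heading=72, draw]
]
RT 30: heading 72 -> 42
RT 120: heading 42 -> 282
RT 72: heading 282 -> 210
BK 13: (-12.407,0.877) -> (-1.149,7.377) [heading=210, draw]
LT 90: heading 210 -> 300
Final: pos=(-1.149,7.377), heading=300, 11 segment(s) drawn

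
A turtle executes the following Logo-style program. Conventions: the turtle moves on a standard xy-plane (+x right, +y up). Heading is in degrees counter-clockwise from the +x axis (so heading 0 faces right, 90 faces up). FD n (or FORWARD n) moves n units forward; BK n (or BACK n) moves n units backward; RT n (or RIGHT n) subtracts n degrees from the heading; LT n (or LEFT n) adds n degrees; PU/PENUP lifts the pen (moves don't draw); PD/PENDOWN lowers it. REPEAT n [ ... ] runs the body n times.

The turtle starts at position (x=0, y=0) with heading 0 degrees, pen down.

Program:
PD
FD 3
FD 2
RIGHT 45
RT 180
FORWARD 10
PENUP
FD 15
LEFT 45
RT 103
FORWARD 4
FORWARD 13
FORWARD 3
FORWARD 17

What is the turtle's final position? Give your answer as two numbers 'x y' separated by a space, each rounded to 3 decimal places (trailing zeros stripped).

Executing turtle program step by step:
Start: pos=(0,0), heading=0, pen down
PD: pen down
FD 3: (0,0) -> (3,0) [heading=0, draw]
FD 2: (3,0) -> (5,0) [heading=0, draw]
RT 45: heading 0 -> 315
RT 180: heading 315 -> 135
FD 10: (5,0) -> (-2.071,7.071) [heading=135, draw]
PU: pen up
FD 15: (-2.071,7.071) -> (-12.678,17.678) [heading=135, move]
LT 45: heading 135 -> 180
RT 103: heading 180 -> 77
FD 4: (-12.678,17.678) -> (-11.778,21.575) [heading=77, move]
FD 13: (-11.778,21.575) -> (-8.854,34.242) [heading=77, move]
FD 3: (-8.854,34.242) -> (-8.179,37.165) [heading=77, move]
FD 17: (-8.179,37.165) -> (-4.354,53.729) [heading=77, move]
Final: pos=(-4.354,53.729), heading=77, 3 segment(s) drawn

Answer: -4.354 53.729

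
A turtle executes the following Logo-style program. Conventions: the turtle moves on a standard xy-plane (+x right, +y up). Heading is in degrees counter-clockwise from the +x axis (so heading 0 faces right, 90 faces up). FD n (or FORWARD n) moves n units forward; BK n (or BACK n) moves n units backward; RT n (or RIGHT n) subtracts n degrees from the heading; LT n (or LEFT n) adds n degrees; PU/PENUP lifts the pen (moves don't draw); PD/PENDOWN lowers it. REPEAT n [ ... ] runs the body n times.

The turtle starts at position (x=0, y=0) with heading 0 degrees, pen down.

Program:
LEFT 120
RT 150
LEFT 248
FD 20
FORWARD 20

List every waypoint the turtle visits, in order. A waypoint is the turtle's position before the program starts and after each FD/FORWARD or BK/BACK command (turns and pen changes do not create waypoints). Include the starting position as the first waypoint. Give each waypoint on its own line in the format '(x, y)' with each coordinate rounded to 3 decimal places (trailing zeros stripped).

Executing turtle program step by step:
Start: pos=(0,0), heading=0, pen down
LT 120: heading 0 -> 120
RT 150: heading 120 -> 330
LT 248: heading 330 -> 218
FD 20: (0,0) -> (-15.76,-12.313) [heading=218, draw]
FD 20: (-15.76,-12.313) -> (-31.52,-24.626) [heading=218, draw]
Final: pos=(-31.52,-24.626), heading=218, 2 segment(s) drawn
Waypoints (3 total):
(0, 0)
(-15.76, -12.313)
(-31.52, -24.626)

Answer: (0, 0)
(-15.76, -12.313)
(-31.52, -24.626)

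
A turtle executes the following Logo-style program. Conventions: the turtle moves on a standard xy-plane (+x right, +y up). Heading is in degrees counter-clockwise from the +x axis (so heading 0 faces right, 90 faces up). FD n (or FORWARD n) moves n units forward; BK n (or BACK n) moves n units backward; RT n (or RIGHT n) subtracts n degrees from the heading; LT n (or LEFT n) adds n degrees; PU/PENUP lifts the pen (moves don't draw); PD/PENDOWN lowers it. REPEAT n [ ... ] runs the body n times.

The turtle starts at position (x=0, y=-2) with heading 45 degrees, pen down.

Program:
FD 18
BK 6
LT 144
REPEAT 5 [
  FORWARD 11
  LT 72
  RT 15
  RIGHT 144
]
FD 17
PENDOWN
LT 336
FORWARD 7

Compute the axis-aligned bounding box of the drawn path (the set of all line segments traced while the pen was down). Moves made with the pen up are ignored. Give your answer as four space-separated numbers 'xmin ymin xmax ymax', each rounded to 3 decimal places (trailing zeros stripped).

Executing turtle program step by step:
Start: pos=(0,-2), heading=45, pen down
FD 18: (0,-2) -> (12.728,10.728) [heading=45, draw]
BK 6: (12.728,10.728) -> (8.485,6.485) [heading=45, draw]
LT 144: heading 45 -> 189
REPEAT 5 [
  -- iteration 1/5 --
  FD 11: (8.485,6.485) -> (-2.379,4.765) [heading=189, draw]
  LT 72: heading 189 -> 261
  RT 15: heading 261 -> 246
  RT 144: heading 246 -> 102
  -- iteration 2/5 --
  FD 11: (-2.379,4.765) -> (-4.666,15.524) [heading=102, draw]
  LT 72: heading 102 -> 174
  RT 15: heading 174 -> 159
  RT 144: heading 159 -> 15
  -- iteration 3/5 --
  FD 11: (-4.666,15.524) -> (5.959,18.371) [heading=15, draw]
  LT 72: heading 15 -> 87
  RT 15: heading 87 -> 72
  RT 144: heading 72 -> 288
  -- iteration 4/5 --
  FD 11: (5.959,18.371) -> (9.358,7.91) [heading=288, draw]
  LT 72: heading 288 -> 0
  RT 15: heading 0 -> 345
  RT 144: heading 345 -> 201
  -- iteration 5/5 --
  FD 11: (9.358,7.91) -> (-0.911,3.967) [heading=201, draw]
  LT 72: heading 201 -> 273
  RT 15: heading 273 -> 258
  RT 144: heading 258 -> 114
]
FD 17: (-0.911,3.967) -> (-7.826,19.498) [heading=114, draw]
PD: pen down
LT 336: heading 114 -> 90
FD 7: (-7.826,19.498) -> (-7.826,26.498) [heading=90, draw]
Final: pos=(-7.826,26.498), heading=90, 9 segment(s) drawn

Segment endpoints: x in {-7.826, -4.666, -2.379, -0.911, 0, 5.959, 8.485, 9.358, 12.728}, y in {-2, 3.967, 4.765, 6.485, 7.91, 10.728, 15.524, 18.371, 19.498, 26.498}
xmin=-7.826, ymin=-2, xmax=12.728, ymax=26.498

Answer: -7.826 -2 12.728 26.498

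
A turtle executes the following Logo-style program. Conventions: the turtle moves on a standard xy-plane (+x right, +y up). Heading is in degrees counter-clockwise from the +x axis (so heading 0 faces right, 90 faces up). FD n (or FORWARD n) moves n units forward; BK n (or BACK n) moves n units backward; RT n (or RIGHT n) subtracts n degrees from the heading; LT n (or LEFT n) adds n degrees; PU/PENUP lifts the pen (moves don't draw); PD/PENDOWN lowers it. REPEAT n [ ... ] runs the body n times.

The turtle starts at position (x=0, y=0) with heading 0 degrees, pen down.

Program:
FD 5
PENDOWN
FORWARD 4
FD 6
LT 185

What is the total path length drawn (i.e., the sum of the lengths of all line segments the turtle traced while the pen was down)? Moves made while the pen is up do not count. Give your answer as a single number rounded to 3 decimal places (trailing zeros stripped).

Executing turtle program step by step:
Start: pos=(0,0), heading=0, pen down
FD 5: (0,0) -> (5,0) [heading=0, draw]
PD: pen down
FD 4: (5,0) -> (9,0) [heading=0, draw]
FD 6: (9,0) -> (15,0) [heading=0, draw]
LT 185: heading 0 -> 185
Final: pos=(15,0), heading=185, 3 segment(s) drawn

Segment lengths:
  seg 1: (0,0) -> (5,0), length = 5
  seg 2: (5,0) -> (9,0), length = 4
  seg 3: (9,0) -> (15,0), length = 6
Total = 15

Answer: 15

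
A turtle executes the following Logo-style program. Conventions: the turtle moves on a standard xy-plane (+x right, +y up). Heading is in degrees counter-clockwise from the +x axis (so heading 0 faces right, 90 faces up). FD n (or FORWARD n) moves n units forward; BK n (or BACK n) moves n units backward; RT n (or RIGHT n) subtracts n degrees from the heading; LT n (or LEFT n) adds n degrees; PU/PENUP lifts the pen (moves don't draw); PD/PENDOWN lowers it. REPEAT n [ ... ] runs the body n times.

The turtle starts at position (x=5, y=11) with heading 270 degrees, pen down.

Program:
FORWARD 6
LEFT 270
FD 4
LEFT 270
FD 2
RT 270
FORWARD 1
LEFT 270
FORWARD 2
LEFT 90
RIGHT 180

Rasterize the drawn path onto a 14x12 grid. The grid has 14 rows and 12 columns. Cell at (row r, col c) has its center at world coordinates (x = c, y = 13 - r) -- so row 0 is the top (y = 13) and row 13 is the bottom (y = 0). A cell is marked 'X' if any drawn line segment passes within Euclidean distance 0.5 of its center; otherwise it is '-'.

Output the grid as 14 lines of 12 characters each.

Segment 0: (5,11) -> (5,5)
Segment 1: (5,5) -> (1,5)
Segment 2: (1,5) -> (1,7)
Segment 3: (1,7) -> (0,7)
Segment 4: (0,7) -> (0,9)

Answer: ------------
------------
-----X------
-----X------
X----X------
X----X------
XX---X------
-X---X------
-XXXXX------
------------
------------
------------
------------
------------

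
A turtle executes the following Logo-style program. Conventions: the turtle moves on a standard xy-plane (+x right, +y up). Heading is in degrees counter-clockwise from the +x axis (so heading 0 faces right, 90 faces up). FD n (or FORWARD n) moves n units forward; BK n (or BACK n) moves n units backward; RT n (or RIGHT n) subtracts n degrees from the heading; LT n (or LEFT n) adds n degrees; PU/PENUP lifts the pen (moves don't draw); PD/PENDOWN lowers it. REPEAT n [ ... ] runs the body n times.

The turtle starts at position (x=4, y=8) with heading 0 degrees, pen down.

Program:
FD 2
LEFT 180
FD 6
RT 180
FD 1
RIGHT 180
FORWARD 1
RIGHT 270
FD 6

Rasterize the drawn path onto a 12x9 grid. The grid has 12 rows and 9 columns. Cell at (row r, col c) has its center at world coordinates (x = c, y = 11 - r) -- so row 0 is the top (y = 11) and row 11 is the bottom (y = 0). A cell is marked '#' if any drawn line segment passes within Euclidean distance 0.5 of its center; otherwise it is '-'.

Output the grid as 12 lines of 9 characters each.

Segment 0: (4,8) -> (6,8)
Segment 1: (6,8) -> (0,8)
Segment 2: (0,8) -> (1,8)
Segment 3: (1,8) -> (0,8)
Segment 4: (0,8) -> (0,2)

Answer: ---------
---------
---------
#######--
#--------
#--------
#--------
#--------
#--------
#--------
---------
---------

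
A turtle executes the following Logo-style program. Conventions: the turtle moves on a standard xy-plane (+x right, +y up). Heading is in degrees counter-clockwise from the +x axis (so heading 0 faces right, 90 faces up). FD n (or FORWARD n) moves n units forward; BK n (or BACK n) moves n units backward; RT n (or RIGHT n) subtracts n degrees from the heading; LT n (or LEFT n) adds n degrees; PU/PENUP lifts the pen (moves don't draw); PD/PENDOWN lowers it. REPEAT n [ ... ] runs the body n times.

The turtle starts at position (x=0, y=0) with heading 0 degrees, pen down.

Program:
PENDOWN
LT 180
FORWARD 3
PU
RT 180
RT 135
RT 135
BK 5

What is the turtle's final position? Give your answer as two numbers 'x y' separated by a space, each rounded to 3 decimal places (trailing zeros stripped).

Executing turtle program step by step:
Start: pos=(0,0), heading=0, pen down
PD: pen down
LT 180: heading 0 -> 180
FD 3: (0,0) -> (-3,0) [heading=180, draw]
PU: pen up
RT 180: heading 180 -> 0
RT 135: heading 0 -> 225
RT 135: heading 225 -> 90
BK 5: (-3,0) -> (-3,-5) [heading=90, move]
Final: pos=(-3,-5), heading=90, 1 segment(s) drawn

Answer: -3 -5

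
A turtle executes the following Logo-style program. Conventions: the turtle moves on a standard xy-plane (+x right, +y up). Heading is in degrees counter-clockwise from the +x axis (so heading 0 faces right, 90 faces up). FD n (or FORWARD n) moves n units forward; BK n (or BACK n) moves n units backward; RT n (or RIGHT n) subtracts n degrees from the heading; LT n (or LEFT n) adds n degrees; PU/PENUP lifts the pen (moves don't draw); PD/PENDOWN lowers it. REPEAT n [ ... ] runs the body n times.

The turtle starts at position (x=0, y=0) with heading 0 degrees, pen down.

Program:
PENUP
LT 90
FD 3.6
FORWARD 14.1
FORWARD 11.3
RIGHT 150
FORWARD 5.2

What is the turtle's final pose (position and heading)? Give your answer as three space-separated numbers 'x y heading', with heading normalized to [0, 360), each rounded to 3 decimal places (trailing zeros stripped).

Executing turtle program step by step:
Start: pos=(0,0), heading=0, pen down
PU: pen up
LT 90: heading 0 -> 90
FD 3.6: (0,0) -> (0,3.6) [heading=90, move]
FD 14.1: (0,3.6) -> (0,17.7) [heading=90, move]
FD 11.3: (0,17.7) -> (0,29) [heading=90, move]
RT 150: heading 90 -> 300
FD 5.2: (0,29) -> (2.6,24.497) [heading=300, move]
Final: pos=(2.6,24.497), heading=300, 0 segment(s) drawn

Answer: 2.6 24.497 300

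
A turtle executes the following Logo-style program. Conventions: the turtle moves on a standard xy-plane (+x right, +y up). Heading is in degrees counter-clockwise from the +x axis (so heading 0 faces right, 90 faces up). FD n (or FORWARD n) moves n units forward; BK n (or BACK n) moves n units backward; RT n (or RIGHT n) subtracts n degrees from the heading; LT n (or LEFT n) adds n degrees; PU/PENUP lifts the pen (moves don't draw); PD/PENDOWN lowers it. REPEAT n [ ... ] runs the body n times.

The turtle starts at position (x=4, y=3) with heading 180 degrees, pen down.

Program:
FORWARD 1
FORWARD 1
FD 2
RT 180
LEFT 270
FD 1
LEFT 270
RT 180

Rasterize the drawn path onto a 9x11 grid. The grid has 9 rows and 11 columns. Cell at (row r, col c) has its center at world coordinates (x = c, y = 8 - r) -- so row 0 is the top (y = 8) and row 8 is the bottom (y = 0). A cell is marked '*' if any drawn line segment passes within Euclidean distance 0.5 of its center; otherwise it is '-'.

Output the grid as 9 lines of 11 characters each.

Segment 0: (4,3) -> (3,3)
Segment 1: (3,3) -> (2,3)
Segment 2: (2,3) -> (0,3)
Segment 3: (0,3) -> (-0,2)

Answer: -----------
-----------
-----------
-----------
-----------
*****------
*----------
-----------
-----------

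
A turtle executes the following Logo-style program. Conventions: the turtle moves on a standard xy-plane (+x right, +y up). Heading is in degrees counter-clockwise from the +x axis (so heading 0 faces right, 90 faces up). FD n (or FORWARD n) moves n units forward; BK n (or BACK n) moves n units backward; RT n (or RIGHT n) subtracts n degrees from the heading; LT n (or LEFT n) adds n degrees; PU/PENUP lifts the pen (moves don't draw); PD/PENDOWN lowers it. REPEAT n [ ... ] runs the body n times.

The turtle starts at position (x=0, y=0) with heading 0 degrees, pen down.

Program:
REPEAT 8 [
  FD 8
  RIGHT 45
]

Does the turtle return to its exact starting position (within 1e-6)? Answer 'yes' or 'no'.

Answer: yes

Derivation:
Executing turtle program step by step:
Start: pos=(0,0), heading=0, pen down
REPEAT 8 [
  -- iteration 1/8 --
  FD 8: (0,0) -> (8,0) [heading=0, draw]
  RT 45: heading 0 -> 315
  -- iteration 2/8 --
  FD 8: (8,0) -> (13.657,-5.657) [heading=315, draw]
  RT 45: heading 315 -> 270
  -- iteration 3/8 --
  FD 8: (13.657,-5.657) -> (13.657,-13.657) [heading=270, draw]
  RT 45: heading 270 -> 225
  -- iteration 4/8 --
  FD 8: (13.657,-13.657) -> (8,-19.314) [heading=225, draw]
  RT 45: heading 225 -> 180
  -- iteration 5/8 --
  FD 8: (8,-19.314) -> (0,-19.314) [heading=180, draw]
  RT 45: heading 180 -> 135
  -- iteration 6/8 --
  FD 8: (0,-19.314) -> (-5.657,-13.657) [heading=135, draw]
  RT 45: heading 135 -> 90
  -- iteration 7/8 --
  FD 8: (-5.657,-13.657) -> (-5.657,-5.657) [heading=90, draw]
  RT 45: heading 90 -> 45
  -- iteration 8/8 --
  FD 8: (-5.657,-5.657) -> (0,0) [heading=45, draw]
  RT 45: heading 45 -> 0
]
Final: pos=(0,0), heading=0, 8 segment(s) drawn

Start position: (0, 0)
Final position: (0, 0)
Distance = 0; < 1e-6 -> CLOSED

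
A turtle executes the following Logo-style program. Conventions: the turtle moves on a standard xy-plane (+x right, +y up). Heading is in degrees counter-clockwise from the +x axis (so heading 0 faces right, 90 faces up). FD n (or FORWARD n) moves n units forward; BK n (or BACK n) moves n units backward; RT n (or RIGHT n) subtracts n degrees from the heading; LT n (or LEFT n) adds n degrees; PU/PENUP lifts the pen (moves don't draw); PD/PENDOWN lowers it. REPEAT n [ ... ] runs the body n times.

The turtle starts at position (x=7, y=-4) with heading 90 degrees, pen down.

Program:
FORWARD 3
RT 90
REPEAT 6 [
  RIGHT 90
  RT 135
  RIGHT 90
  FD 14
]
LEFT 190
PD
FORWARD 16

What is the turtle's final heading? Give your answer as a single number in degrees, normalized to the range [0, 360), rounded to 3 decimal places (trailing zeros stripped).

Answer: 100

Derivation:
Executing turtle program step by step:
Start: pos=(7,-4), heading=90, pen down
FD 3: (7,-4) -> (7,-1) [heading=90, draw]
RT 90: heading 90 -> 0
REPEAT 6 [
  -- iteration 1/6 --
  RT 90: heading 0 -> 270
  RT 135: heading 270 -> 135
  RT 90: heading 135 -> 45
  FD 14: (7,-1) -> (16.899,8.899) [heading=45, draw]
  -- iteration 2/6 --
  RT 90: heading 45 -> 315
  RT 135: heading 315 -> 180
  RT 90: heading 180 -> 90
  FD 14: (16.899,8.899) -> (16.899,22.899) [heading=90, draw]
  -- iteration 3/6 --
  RT 90: heading 90 -> 0
  RT 135: heading 0 -> 225
  RT 90: heading 225 -> 135
  FD 14: (16.899,22.899) -> (7,32.799) [heading=135, draw]
  -- iteration 4/6 --
  RT 90: heading 135 -> 45
  RT 135: heading 45 -> 270
  RT 90: heading 270 -> 180
  FD 14: (7,32.799) -> (-7,32.799) [heading=180, draw]
  -- iteration 5/6 --
  RT 90: heading 180 -> 90
  RT 135: heading 90 -> 315
  RT 90: heading 315 -> 225
  FD 14: (-7,32.799) -> (-16.899,22.899) [heading=225, draw]
  -- iteration 6/6 --
  RT 90: heading 225 -> 135
  RT 135: heading 135 -> 0
  RT 90: heading 0 -> 270
  FD 14: (-16.899,22.899) -> (-16.899,8.899) [heading=270, draw]
]
LT 190: heading 270 -> 100
PD: pen down
FD 16: (-16.899,8.899) -> (-19.678,24.656) [heading=100, draw]
Final: pos=(-19.678,24.656), heading=100, 8 segment(s) drawn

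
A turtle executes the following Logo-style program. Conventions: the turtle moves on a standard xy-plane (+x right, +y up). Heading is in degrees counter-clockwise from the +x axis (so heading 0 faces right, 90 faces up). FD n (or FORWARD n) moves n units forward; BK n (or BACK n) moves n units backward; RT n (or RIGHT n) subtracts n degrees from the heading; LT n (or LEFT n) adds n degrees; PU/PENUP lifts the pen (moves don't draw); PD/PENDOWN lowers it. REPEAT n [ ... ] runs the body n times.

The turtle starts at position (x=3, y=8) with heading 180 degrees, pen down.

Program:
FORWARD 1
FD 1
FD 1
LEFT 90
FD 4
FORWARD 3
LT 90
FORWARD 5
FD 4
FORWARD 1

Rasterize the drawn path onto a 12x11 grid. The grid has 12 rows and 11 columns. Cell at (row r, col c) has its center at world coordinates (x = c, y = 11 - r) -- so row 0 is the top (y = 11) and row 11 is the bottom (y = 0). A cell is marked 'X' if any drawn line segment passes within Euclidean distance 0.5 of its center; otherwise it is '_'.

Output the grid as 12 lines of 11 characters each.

Answer: ___________
___________
___________
XXXX_______
X__________
X__________
X__________
X__________
X__________
X__________
XXXXXXXXXXX
___________

Derivation:
Segment 0: (3,8) -> (2,8)
Segment 1: (2,8) -> (1,8)
Segment 2: (1,8) -> (0,8)
Segment 3: (0,8) -> (-0,4)
Segment 4: (-0,4) -> (-0,1)
Segment 5: (-0,1) -> (5,1)
Segment 6: (5,1) -> (9,1)
Segment 7: (9,1) -> (10,1)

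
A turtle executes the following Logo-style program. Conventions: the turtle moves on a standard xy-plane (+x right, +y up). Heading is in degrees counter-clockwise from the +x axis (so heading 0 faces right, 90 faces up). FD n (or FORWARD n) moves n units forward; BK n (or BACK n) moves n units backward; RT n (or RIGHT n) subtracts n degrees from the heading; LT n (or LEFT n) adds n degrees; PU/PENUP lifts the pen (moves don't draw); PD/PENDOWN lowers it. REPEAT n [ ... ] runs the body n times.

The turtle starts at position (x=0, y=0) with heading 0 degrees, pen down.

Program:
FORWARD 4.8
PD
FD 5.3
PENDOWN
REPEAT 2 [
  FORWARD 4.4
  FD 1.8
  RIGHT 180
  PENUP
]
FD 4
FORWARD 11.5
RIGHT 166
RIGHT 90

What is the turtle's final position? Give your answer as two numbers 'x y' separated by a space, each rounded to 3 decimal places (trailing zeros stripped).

Answer: 25.6 0

Derivation:
Executing turtle program step by step:
Start: pos=(0,0), heading=0, pen down
FD 4.8: (0,0) -> (4.8,0) [heading=0, draw]
PD: pen down
FD 5.3: (4.8,0) -> (10.1,0) [heading=0, draw]
PD: pen down
REPEAT 2 [
  -- iteration 1/2 --
  FD 4.4: (10.1,0) -> (14.5,0) [heading=0, draw]
  FD 1.8: (14.5,0) -> (16.3,0) [heading=0, draw]
  RT 180: heading 0 -> 180
  PU: pen up
  -- iteration 2/2 --
  FD 4.4: (16.3,0) -> (11.9,0) [heading=180, move]
  FD 1.8: (11.9,0) -> (10.1,0) [heading=180, move]
  RT 180: heading 180 -> 0
  PU: pen up
]
FD 4: (10.1,0) -> (14.1,0) [heading=0, move]
FD 11.5: (14.1,0) -> (25.6,0) [heading=0, move]
RT 166: heading 0 -> 194
RT 90: heading 194 -> 104
Final: pos=(25.6,0), heading=104, 4 segment(s) drawn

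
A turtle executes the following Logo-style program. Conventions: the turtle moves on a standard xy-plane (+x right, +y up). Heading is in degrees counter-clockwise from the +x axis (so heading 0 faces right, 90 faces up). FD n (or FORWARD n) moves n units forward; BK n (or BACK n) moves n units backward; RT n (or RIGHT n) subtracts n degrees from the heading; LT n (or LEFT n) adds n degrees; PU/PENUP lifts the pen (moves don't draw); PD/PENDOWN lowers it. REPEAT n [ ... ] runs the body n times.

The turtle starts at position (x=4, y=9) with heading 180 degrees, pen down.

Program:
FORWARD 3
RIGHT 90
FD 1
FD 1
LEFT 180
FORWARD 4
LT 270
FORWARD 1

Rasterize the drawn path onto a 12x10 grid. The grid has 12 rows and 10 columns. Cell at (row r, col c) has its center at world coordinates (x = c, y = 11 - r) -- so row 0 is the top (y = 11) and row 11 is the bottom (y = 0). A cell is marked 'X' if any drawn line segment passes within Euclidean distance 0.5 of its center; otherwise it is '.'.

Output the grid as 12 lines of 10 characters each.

Segment 0: (4,9) -> (1,9)
Segment 1: (1,9) -> (1,10)
Segment 2: (1,10) -> (1,11)
Segment 3: (1,11) -> (1,7)
Segment 4: (1,7) -> (-0,7)

Answer: .X........
.X........
.XXXX.....
.X........
XX........
..........
..........
..........
..........
..........
..........
..........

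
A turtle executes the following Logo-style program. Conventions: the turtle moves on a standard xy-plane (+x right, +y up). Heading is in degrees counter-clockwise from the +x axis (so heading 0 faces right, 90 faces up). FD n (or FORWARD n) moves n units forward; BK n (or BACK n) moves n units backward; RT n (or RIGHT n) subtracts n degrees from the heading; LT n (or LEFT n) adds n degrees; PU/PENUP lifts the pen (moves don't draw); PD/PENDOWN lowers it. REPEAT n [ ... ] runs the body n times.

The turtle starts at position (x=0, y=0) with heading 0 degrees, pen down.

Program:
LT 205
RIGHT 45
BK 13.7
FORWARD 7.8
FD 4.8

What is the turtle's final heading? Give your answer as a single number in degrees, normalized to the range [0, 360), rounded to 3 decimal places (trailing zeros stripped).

Executing turtle program step by step:
Start: pos=(0,0), heading=0, pen down
LT 205: heading 0 -> 205
RT 45: heading 205 -> 160
BK 13.7: (0,0) -> (12.874,-4.686) [heading=160, draw]
FD 7.8: (12.874,-4.686) -> (5.544,-2.018) [heading=160, draw]
FD 4.8: (5.544,-2.018) -> (1.034,-0.376) [heading=160, draw]
Final: pos=(1.034,-0.376), heading=160, 3 segment(s) drawn

Answer: 160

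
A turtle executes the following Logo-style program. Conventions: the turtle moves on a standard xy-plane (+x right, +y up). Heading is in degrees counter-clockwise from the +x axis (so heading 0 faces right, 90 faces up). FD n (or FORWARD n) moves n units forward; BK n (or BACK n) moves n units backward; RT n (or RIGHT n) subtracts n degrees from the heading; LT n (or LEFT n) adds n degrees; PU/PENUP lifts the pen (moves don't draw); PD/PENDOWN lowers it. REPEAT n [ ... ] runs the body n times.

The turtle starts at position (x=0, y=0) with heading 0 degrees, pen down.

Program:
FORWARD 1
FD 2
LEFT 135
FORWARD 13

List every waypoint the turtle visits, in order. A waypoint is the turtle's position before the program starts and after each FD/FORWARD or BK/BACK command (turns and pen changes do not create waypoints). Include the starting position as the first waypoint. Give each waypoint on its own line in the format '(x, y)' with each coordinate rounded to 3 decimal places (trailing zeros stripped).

Answer: (0, 0)
(1, 0)
(3, 0)
(-6.192, 9.192)

Derivation:
Executing turtle program step by step:
Start: pos=(0,0), heading=0, pen down
FD 1: (0,0) -> (1,0) [heading=0, draw]
FD 2: (1,0) -> (3,0) [heading=0, draw]
LT 135: heading 0 -> 135
FD 13: (3,0) -> (-6.192,9.192) [heading=135, draw]
Final: pos=(-6.192,9.192), heading=135, 3 segment(s) drawn
Waypoints (4 total):
(0, 0)
(1, 0)
(3, 0)
(-6.192, 9.192)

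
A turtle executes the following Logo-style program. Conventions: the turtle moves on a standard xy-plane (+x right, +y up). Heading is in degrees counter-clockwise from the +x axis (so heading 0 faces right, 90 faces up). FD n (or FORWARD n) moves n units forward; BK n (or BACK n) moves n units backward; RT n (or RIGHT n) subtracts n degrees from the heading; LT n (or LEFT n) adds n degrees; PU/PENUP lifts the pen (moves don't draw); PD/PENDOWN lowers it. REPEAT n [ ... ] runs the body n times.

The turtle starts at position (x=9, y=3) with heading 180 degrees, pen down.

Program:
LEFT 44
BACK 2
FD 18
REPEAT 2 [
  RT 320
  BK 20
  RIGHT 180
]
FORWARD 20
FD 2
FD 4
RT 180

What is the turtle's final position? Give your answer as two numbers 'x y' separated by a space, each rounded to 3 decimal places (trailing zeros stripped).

Executing turtle program step by step:
Start: pos=(9,3), heading=180, pen down
LT 44: heading 180 -> 224
BK 2: (9,3) -> (10.439,4.389) [heading=224, draw]
FD 18: (10.439,4.389) -> (-2.509,-8.115) [heading=224, draw]
REPEAT 2 [
  -- iteration 1/2 --
  RT 320: heading 224 -> 264
  BK 20: (-2.509,-8.115) -> (-0.419,11.776) [heading=264, draw]
  RT 180: heading 264 -> 84
  -- iteration 2/2 --
  RT 320: heading 84 -> 124
  BK 20: (-0.419,11.776) -> (10.765,-4.805) [heading=124, draw]
  RT 180: heading 124 -> 304
]
FD 20: (10.765,-4.805) -> (21.949,-21.386) [heading=304, draw]
FD 2: (21.949,-21.386) -> (23.067,-23.044) [heading=304, draw]
FD 4: (23.067,-23.044) -> (25.304,-26.36) [heading=304, draw]
RT 180: heading 304 -> 124
Final: pos=(25.304,-26.36), heading=124, 7 segment(s) drawn

Answer: 25.304 -26.36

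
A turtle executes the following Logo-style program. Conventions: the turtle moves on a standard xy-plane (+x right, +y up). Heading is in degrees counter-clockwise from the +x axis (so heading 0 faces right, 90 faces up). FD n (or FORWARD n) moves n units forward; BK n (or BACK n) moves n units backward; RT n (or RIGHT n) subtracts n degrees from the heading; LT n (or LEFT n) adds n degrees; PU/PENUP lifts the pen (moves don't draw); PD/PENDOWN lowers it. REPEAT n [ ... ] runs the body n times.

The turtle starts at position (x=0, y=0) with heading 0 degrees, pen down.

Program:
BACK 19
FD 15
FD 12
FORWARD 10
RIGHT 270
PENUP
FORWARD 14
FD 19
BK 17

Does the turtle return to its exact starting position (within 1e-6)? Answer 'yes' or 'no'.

Executing turtle program step by step:
Start: pos=(0,0), heading=0, pen down
BK 19: (0,0) -> (-19,0) [heading=0, draw]
FD 15: (-19,0) -> (-4,0) [heading=0, draw]
FD 12: (-4,0) -> (8,0) [heading=0, draw]
FD 10: (8,0) -> (18,0) [heading=0, draw]
RT 270: heading 0 -> 90
PU: pen up
FD 14: (18,0) -> (18,14) [heading=90, move]
FD 19: (18,14) -> (18,33) [heading=90, move]
BK 17: (18,33) -> (18,16) [heading=90, move]
Final: pos=(18,16), heading=90, 4 segment(s) drawn

Start position: (0, 0)
Final position: (18, 16)
Distance = 24.083; >= 1e-6 -> NOT closed

Answer: no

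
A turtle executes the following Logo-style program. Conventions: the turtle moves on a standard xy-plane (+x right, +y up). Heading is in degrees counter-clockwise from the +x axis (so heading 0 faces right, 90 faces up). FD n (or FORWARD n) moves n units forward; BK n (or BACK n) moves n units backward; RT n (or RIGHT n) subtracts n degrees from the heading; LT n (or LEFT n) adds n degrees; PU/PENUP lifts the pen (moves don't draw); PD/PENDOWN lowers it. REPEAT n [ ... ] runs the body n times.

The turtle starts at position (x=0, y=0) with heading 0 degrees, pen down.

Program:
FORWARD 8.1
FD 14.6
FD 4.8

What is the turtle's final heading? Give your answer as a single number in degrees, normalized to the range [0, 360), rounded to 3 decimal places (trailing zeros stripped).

Answer: 0

Derivation:
Executing turtle program step by step:
Start: pos=(0,0), heading=0, pen down
FD 8.1: (0,0) -> (8.1,0) [heading=0, draw]
FD 14.6: (8.1,0) -> (22.7,0) [heading=0, draw]
FD 4.8: (22.7,0) -> (27.5,0) [heading=0, draw]
Final: pos=(27.5,0), heading=0, 3 segment(s) drawn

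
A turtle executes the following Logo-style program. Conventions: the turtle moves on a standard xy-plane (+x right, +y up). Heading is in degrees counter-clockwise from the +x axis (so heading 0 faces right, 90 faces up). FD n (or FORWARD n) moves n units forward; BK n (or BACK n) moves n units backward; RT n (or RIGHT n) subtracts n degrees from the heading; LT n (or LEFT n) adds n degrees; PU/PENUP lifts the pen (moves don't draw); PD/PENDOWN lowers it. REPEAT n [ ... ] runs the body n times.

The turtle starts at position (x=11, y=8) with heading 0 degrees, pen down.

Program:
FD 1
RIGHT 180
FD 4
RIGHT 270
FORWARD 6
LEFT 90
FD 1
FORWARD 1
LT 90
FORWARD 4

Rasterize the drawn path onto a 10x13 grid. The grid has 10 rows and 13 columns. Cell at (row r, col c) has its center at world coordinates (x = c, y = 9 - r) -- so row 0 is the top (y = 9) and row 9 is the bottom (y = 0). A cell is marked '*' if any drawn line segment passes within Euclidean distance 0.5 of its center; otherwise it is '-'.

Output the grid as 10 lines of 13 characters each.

Answer: -------------
--------*****
--------*----
--------*-*--
--------*-*--
--------*-*--
--------*-*--
--------***--
-------------
-------------

Derivation:
Segment 0: (11,8) -> (12,8)
Segment 1: (12,8) -> (8,8)
Segment 2: (8,8) -> (8,2)
Segment 3: (8,2) -> (9,2)
Segment 4: (9,2) -> (10,2)
Segment 5: (10,2) -> (10,6)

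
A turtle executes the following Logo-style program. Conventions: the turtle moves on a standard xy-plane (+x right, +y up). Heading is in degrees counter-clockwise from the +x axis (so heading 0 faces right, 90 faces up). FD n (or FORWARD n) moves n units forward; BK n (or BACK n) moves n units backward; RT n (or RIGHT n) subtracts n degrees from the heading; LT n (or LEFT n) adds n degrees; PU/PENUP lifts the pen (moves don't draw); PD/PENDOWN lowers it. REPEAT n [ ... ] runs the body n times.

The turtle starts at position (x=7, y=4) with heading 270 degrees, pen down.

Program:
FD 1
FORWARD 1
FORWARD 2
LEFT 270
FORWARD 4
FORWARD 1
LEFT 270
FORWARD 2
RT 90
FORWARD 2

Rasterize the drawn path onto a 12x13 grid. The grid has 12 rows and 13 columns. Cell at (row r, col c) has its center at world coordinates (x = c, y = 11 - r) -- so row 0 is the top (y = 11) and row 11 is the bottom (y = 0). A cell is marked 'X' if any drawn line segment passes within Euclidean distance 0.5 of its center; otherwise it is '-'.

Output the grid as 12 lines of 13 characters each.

Segment 0: (7,4) -> (7,3)
Segment 1: (7,3) -> (7,2)
Segment 2: (7,2) -> (7,0)
Segment 3: (7,0) -> (3,0)
Segment 4: (3,0) -> (2,0)
Segment 5: (2,0) -> (2,2)
Segment 6: (2,2) -> (4,2)

Answer: -------------
-------------
-------------
-------------
-------------
-------------
-------------
-------X-----
-------X-----
--XXX--X-----
--X----X-----
--XXXXXX-----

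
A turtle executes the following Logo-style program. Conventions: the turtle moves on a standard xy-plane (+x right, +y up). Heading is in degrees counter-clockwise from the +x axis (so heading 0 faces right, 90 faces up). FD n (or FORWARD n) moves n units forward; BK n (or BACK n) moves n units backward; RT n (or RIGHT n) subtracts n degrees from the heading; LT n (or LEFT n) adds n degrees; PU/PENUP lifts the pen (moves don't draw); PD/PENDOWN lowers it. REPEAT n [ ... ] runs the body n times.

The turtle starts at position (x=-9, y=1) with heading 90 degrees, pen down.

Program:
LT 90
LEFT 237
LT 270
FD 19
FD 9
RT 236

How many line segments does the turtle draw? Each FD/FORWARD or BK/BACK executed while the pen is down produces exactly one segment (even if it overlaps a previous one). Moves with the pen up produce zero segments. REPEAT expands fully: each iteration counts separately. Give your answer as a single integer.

Answer: 2

Derivation:
Executing turtle program step by step:
Start: pos=(-9,1), heading=90, pen down
LT 90: heading 90 -> 180
LT 237: heading 180 -> 57
LT 270: heading 57 -> 327
FD 19: (-9,1) -> (6.935,-9.348) [heading=327, draw]
FD 9: (6.935,-9.348) -> (14.483,-14.25) [heading=327, draw]
RT 236: heading 327 -> 91
Final: pos=(14.483,-14.25), heading=91, 2 segment(s) drawn
Segments drawn: 2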